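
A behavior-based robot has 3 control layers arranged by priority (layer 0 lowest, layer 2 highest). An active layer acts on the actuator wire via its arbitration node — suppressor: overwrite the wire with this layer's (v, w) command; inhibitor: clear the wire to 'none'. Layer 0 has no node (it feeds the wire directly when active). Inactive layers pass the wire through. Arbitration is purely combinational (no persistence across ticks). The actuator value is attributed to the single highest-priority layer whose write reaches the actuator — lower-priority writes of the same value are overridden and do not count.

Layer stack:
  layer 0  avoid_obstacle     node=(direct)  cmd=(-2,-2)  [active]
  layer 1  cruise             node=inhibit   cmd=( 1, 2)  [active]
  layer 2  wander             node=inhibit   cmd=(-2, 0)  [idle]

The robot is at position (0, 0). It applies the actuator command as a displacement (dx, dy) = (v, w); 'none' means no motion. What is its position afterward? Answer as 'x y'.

[0] avoid_obstacle on; wire := (-2, -2)
[1] cruise on (inhibit); wire := none
[2] wander off; pass none
output none
position: (0, 0) + none = (0, 0)

0 0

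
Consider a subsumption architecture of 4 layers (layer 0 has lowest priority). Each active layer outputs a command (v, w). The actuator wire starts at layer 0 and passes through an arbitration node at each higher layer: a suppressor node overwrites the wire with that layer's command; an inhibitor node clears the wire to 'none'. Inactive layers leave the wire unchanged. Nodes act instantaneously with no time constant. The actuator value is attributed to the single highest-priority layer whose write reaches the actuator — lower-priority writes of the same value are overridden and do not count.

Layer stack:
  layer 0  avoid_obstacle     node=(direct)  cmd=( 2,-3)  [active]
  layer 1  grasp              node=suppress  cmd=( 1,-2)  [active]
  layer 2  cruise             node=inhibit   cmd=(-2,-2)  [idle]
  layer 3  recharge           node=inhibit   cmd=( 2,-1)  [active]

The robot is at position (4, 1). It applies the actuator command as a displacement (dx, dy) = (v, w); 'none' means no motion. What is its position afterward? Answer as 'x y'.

4 1

layer 0 (avoid_obstacle) active — direct: (2, -3)
layer 1 (grasp) active — suppresses: (1, -2)
layer 2 (cruise) idle — unchanged: (1, -2)
layer 3 (recharge) active — inhibits: none
→ actuator none
position: (4, 1) + none = (4, 1)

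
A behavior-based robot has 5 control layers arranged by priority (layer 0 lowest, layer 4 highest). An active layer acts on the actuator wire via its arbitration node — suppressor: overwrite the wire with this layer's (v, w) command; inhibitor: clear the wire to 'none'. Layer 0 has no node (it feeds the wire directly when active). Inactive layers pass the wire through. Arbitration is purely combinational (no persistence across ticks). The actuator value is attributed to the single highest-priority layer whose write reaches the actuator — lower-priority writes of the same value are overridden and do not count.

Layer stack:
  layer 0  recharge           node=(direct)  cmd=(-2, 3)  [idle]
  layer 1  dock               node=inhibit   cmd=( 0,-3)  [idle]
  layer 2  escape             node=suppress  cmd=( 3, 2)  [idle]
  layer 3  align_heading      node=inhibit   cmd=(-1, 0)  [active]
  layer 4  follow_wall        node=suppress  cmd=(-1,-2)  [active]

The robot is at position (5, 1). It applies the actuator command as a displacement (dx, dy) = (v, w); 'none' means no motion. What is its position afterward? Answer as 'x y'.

L0 recharge: idle → wire = none
L1 dock: idle → wire stays none
L2 escape: idle → wire stays none
L3 align_heading: active, inhibitor → wire = none
L4 follow_wall: active, suppressor → wire = (-1, -2)
actuator = (-1, -2)
position: (5, 1) + (-1, -2) = (4, -1)

4 -1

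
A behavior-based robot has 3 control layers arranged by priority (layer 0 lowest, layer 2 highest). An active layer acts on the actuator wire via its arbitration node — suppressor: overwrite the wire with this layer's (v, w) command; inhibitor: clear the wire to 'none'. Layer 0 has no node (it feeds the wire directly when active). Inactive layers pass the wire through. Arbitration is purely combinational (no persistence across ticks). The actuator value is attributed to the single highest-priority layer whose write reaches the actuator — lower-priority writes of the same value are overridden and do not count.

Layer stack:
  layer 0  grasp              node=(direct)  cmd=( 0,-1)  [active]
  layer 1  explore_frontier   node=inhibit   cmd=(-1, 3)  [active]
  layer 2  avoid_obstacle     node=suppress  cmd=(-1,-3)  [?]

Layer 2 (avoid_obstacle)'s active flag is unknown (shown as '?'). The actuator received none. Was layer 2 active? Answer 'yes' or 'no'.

no

If layer 2 is active=yes:
  actuator would be (-1, -3)
If layer 2 is active=no:
  actuator would be none
Observed none, so layer 2 was idle.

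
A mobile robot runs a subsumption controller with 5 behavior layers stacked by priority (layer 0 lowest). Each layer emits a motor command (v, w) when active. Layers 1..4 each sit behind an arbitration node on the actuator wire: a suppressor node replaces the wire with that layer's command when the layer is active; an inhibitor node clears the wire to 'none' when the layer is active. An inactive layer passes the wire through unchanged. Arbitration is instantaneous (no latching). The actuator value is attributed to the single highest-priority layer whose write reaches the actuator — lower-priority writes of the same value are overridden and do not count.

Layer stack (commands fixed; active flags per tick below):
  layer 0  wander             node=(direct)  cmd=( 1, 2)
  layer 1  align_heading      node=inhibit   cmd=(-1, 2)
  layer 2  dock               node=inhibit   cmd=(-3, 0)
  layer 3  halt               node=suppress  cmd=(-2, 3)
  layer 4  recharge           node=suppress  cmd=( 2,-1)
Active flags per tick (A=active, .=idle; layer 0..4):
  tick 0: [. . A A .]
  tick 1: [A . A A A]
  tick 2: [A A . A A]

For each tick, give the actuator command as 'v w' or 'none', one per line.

tick 0:
  L0 wander: idle → wire = none
  L1 align_heading: idle → wire stays none
  L2 dock: active, inhibitor → wire = none
  L3 halt: active, suppressor → wire = (-2, 3)
  L4 recharge: idle → wire stays (-2, 3)
  actuator = (-2, 3)
tick 1:
  L0 wander: active, feeds wire = (1, 2)
  L1 align_heading: idle → wire stays (1, 2)
  L2 dock: active, inhibitor → wire = none
  L3 halt: active, suppressor → wire = (-2, 3)
  L4 recharge: active, suppressor → wire = (2, -1)
  actuator = (2, -1)
tick 2:
  L0 wander: active, feeds wire = (1, 2)
  L1 align_heading: active, inhibitor → wire = none
  L2 dock: idle → wire stays none
  L3 halt: active, suppressor → wire = (-2, 3)
  L4 recharge: active, suppressor → wire = (2, -1)
  actuator = (2, -1)

-2 3
2 -1
2 -1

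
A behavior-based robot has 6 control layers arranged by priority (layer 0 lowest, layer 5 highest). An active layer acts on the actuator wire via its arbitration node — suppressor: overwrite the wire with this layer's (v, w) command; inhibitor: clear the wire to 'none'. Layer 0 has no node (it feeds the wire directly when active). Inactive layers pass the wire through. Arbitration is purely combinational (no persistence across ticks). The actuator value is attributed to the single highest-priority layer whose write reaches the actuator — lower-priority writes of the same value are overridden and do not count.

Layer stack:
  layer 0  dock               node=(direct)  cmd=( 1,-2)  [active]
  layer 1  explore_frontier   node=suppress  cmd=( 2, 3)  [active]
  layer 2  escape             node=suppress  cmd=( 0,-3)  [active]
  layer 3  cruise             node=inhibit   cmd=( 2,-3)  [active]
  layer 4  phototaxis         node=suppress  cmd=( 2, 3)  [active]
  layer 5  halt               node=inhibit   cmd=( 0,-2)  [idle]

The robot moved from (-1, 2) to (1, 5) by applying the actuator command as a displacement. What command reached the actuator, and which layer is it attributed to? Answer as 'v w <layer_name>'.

2 3 phototaxis

displacement = (1, 5) − (-1, 2) = (2, 3)
L0 dock: active, feeds wire = (1, -2)
L1 explore_frontier: active, suppressor → wire = (2, 3)
L2 escape: active, suppressor → wire = (0, -3)
L3 cruise: active, inhibitor → wire = none
L4 phototaxis: active, suppressor → wire = (2, 3)
L5 halt: idle → wire stays (2, 3)
actuator = (2, 3) — from layer 4 (phototaxis)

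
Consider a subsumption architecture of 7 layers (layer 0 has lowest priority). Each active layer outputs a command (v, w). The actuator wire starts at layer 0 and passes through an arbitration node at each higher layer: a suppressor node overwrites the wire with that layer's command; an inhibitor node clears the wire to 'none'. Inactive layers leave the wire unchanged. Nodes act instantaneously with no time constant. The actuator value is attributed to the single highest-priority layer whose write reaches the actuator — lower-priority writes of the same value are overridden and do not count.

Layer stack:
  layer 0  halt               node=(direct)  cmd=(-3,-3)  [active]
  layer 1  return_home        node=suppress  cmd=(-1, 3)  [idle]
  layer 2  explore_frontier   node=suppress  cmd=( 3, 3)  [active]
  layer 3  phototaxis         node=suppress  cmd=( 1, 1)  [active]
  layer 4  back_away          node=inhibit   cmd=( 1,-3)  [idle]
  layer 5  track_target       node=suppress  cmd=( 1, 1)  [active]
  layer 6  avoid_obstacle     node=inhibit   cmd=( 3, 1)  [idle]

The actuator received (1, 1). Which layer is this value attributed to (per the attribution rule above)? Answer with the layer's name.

track_target

layer 0 (halt) active — direct: (-3, -3)
layer 1 (return_home) idle — unchanged: (-3, -3)
layer 2 (explore_frontier) active — suppresses: (3, 3)
layer 3 (phototaxis) active — suppresses: (1, 1)
layer 4 (back_away) idle — unchanged: (1, 1)
layer 5 (track_target) active — suppresses: (1, 1)
layer 6 (avoid_obstacle) idle — unchanged: (1, 1)
→ actuator (1, 1)
last writer: layer 5 = track_target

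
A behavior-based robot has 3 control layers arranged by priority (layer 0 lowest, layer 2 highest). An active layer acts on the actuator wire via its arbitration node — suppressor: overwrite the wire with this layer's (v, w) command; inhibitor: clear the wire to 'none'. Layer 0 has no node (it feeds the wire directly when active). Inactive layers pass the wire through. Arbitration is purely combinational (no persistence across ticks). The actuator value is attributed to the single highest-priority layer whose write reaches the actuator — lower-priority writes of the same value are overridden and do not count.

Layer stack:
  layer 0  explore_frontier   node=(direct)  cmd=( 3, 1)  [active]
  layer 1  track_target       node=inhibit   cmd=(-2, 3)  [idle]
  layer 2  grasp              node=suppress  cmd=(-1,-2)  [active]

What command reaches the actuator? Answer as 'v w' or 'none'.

-1 -2

L0 explore_frontier: active, feeds wire = (3, 1)
L1 track_target: idle → wire stays (3, 1)
L2 grasp: active, suppressor → wire = (-1, -2)
actuator = (-1, -2)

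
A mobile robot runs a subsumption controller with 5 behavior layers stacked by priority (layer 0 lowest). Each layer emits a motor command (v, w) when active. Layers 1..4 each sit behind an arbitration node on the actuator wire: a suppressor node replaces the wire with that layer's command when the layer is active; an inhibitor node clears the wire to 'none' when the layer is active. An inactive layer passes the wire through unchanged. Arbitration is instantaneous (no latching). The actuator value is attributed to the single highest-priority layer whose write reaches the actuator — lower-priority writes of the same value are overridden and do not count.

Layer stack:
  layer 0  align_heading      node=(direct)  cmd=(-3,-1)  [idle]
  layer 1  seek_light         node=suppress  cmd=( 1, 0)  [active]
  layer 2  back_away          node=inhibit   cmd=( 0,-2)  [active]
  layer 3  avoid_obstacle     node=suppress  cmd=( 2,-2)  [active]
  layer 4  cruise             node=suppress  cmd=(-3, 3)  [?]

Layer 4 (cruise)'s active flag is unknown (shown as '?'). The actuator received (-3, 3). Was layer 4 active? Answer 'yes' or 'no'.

If layer 4 is active=yes:
  actuator would be (-3, 3)
If layer 4 is active=no:
  actuator would be (2, -2)
Observed (-3, 3), so layer 4 was active.

yes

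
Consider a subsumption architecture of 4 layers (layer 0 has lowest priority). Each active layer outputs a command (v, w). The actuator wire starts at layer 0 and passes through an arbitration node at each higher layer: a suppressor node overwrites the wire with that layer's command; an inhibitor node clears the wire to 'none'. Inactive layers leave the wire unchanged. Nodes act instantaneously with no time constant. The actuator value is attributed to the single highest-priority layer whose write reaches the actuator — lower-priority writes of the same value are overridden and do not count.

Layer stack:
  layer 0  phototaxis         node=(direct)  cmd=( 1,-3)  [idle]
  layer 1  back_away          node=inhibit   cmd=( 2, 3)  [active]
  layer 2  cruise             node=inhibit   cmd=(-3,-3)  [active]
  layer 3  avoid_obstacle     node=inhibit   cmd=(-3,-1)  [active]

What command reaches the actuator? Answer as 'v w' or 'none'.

[0] phototaxis off; wire := none
[1] back_away on (inhibit); wire := none
[2] cruise on (inhibit); wire := none
[3] avoid_obstacle on (inhibit); wire := none
output none

none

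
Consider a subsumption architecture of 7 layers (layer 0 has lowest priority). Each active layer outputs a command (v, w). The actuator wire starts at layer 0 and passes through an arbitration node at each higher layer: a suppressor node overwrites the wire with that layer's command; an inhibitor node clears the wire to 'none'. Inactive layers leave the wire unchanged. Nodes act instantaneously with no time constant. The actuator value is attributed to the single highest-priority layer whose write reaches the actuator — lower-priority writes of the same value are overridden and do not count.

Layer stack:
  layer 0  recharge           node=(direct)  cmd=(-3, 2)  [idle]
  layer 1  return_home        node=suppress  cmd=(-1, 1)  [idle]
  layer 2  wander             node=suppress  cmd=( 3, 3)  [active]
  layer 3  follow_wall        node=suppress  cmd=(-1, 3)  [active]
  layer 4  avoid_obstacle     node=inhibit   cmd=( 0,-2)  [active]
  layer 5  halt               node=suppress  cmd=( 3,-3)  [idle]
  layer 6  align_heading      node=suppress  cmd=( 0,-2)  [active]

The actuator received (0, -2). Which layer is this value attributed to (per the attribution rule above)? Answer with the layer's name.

layer 0 (recharge) idle — none
layer 1 (return_home) idle — unchanged: none
layer 2 (wander) active — suppresses: (3, 3)
layer 3 (follow_wall) active — suppresses: (-1, 3)
layer 4 (avoid_obstacle) active — inhibits: none
layer 5 (halt) idle — unchanged: none
layer 6 (align_heading) active — suppresses: (0, -2)
→ actuator (0, -2)
last writer: layer 6 = align_heading

align_heading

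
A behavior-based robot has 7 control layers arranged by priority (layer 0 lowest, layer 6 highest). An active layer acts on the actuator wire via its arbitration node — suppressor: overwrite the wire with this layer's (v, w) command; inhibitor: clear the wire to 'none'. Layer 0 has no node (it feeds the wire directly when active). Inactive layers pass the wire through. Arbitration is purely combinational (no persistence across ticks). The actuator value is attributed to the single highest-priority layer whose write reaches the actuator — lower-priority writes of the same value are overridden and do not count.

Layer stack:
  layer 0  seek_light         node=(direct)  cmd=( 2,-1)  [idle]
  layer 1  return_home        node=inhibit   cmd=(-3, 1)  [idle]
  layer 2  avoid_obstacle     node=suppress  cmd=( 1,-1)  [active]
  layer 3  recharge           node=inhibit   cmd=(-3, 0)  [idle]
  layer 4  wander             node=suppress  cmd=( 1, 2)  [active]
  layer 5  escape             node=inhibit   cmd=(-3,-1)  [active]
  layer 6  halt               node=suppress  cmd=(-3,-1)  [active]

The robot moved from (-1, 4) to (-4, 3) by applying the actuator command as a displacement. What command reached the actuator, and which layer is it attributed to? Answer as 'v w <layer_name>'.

displacement = (-4, 3) − (-1, 4) = (-3, -1)
L0 seek_light: idle → wire = none
L1 return_home: idle → wire stays none
L2 avoid_obstacle: active, suppressor → wire = (1, -1)
L3 recharge: idle → wire stays (1, -1)
L4 wander: active, suppressor → wire = (1, 2)
L5 escape: active, inhibitor → wire = none
L6 halt: active, suppressor → wire = (-3, -1)
actuator = (-3, -1) — from layer 6 (halt)

-3 -1 halt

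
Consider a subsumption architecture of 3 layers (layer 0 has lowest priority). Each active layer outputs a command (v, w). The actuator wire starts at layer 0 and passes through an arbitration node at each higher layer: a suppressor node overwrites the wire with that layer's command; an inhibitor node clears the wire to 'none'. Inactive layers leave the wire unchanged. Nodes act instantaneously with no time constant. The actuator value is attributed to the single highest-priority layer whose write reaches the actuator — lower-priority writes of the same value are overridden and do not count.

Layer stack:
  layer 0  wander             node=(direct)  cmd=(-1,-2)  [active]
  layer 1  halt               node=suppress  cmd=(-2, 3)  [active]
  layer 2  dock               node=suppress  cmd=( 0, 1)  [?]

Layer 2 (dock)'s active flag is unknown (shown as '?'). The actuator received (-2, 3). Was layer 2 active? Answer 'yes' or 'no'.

no

If layer 2 is active=yes:
  actuator would be (0, 1)
If layer 2 is active=no:
  actuator would be (-2, 3)
Observed (-2, 3), so layer 2 was idle.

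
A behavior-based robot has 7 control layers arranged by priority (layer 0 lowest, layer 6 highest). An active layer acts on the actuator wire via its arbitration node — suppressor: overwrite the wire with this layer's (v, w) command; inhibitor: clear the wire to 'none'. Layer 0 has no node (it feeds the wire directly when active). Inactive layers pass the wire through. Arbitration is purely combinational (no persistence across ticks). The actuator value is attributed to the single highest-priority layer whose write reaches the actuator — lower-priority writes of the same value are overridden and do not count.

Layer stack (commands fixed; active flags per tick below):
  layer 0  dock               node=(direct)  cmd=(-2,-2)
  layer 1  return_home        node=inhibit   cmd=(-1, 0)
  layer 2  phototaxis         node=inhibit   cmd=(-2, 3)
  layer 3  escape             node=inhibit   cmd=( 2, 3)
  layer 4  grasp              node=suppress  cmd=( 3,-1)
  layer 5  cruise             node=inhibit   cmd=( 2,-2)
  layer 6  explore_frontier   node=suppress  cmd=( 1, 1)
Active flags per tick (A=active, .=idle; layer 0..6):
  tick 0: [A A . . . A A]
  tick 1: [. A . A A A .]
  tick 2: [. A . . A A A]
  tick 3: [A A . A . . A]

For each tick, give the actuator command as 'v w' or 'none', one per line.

tick 0:
  layer 0 (dock) active — direct: (-2, -2)
  layer 1 (return_home) active — inhibits: none
  layer 2 (phototaxis) idle — unchanged: none
  layer 3 (escape) idle — unchanged: none
  layer 4 (grasp) idle — unchanged: none
  layer 5 (cruise) active — inhibits: none
  layer 6 (explore_frontier) active — suppresses: (1, 1)
  → actuator (1, 1)
tick 1:
  layer 0 (dock) idle — none
  layer 1 (return_home) active — inhibits: none
  layer 2 (phototaxis) idle — unchanged: none
  layer 3 (escape) active — inhibits: none
  layer 4 (grasp) active — suppresses: (3, -1)
  layer 5 (cruise) active — inhibits: none
  layer 6 (explore_frontier) idle — unchanged: none
  → actuator none
tick 2:
  layer 0 (dock) idle — none
  layer 1 (return_home) active — inhibits: none
  layer 2 (phototaxis) idle — unchanged: none
  layer 3 (escape) idle — unchanged: none
  layer 4 (grasp) active — suppresses: (3, -1)
  layer 5 (cruise) active — inhibits: none
  layer 6 (explore_frontier) active — suppresses: (1, 1)
  → actuator (1, 1)
tick 3:
  layer 0 (dock) active — direct: (-2, -2)
  layer 1 (return_home) active — inhibits: none
  layer 2 (phototaxis) idle — unchanged: none
  layer 3 (escape) active — inhibits: none
  layer 4 (grasp) idle — unchanged: none
  layer 5 (cruise) idle — unchanged: none
  layer 6 (explore_frontier) active — suppresses: (1, 1)
  → actuator (1, 1)

1 1
none
1 1
1 1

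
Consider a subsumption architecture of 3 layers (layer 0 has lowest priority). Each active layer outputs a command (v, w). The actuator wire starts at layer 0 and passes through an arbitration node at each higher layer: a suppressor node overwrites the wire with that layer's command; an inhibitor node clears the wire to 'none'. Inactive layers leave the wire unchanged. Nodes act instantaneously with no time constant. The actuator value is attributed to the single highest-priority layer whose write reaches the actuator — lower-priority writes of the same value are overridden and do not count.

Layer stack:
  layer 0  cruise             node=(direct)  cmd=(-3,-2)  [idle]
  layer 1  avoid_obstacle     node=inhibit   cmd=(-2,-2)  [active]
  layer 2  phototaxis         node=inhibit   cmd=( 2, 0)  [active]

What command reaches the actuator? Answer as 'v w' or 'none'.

[0] cruise off; wire := none
[1] avoid_obstacle on (inhibit); wire := none
[2] phototaxis on (inhibit); wire := none
output none

none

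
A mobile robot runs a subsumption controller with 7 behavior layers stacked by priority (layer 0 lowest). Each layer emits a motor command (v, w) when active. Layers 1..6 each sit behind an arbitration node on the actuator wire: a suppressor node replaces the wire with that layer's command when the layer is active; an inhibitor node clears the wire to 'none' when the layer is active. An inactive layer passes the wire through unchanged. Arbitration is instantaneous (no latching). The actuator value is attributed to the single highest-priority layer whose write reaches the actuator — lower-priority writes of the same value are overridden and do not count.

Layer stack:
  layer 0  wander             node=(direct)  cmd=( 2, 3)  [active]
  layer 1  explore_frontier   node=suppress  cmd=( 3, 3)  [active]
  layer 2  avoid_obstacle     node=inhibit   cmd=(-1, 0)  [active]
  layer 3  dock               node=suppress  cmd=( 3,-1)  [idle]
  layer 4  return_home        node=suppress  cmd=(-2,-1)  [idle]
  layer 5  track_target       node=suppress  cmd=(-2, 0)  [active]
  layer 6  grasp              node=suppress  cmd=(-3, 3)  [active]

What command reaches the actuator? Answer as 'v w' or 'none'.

-3 3

[0] wander on; wire := (2, 3)
[1] explore_frontier on (suppress); wire := (3, 3)
[2] avoid_obstacle on (inhibit); wire := none
[3] dock off; pass none
[4] return_home off; pass none
[5] track_target on (suppress); wire := (-2, 0)
[6] grasp on (suppress); wire := (-3, 3)
output (-3, 3)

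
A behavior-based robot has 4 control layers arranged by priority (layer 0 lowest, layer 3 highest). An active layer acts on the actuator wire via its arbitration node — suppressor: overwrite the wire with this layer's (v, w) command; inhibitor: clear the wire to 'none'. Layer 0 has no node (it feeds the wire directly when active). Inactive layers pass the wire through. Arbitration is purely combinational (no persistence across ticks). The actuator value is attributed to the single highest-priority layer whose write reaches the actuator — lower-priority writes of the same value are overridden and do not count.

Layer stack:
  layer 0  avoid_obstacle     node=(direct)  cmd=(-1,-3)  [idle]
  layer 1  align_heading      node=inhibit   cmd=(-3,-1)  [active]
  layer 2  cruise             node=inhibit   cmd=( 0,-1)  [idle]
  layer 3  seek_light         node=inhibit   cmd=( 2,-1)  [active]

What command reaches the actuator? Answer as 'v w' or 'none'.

none

layer 0 (avoid_obstacle) idle — none
layer 1 (align_heading) active — inhibits: none
layer 2 (cruise) idle — unchanged: none
layer 3 (seek_light) active — inhibits: none
→ actuator none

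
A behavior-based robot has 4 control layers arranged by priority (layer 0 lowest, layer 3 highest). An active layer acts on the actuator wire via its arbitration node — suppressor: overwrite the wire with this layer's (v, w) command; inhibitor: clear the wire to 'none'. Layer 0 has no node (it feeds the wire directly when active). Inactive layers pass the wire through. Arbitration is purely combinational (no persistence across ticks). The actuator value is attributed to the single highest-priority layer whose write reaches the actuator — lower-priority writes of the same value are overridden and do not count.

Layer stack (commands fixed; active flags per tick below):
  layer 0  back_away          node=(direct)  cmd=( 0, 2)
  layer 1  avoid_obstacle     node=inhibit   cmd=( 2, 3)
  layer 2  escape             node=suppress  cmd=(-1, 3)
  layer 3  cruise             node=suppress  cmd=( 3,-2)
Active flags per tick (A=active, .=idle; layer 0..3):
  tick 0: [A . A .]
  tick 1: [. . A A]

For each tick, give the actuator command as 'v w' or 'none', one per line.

tick 0:
  [0] back_away on; wire := (0, 2)
  [1] avoid_obstacle off; pass (0, 2)
  [2] escape on (suppress); wire := (-1, 3)
  [3] cruise off; pass (-1, 3)
  output (-1, 3)
tick 1:
  [0] back_away off; wire := none
  [1] avoid_obstacle off; pass none
  [2] escape on (suppress); wire := (-1, 3)
  [3] cruise on (suppress); wire := (3, -2)
  output (3, -2)

-1 3
3 -2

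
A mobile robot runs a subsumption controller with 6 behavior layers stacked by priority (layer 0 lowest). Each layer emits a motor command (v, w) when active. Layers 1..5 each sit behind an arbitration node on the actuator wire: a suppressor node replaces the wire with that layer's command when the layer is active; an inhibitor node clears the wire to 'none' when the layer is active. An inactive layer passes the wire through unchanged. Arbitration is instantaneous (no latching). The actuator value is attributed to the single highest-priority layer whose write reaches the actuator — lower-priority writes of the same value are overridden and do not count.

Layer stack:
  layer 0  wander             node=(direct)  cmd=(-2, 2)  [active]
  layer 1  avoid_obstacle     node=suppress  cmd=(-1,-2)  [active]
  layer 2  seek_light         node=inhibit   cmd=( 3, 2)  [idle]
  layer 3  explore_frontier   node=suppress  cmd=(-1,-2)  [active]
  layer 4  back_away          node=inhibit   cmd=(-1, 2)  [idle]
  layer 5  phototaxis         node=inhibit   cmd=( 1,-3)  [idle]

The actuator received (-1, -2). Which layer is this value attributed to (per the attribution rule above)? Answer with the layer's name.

layer 0 (wander) active — direct: (-2, 2)
layer 1 (avoid_obstacle) active — suppresses: (-1, -2)
layer 2 (seek_light) idle — unchanged: (-1, -2)
layer 3 (explore_frontier) active — suppresses: (-1, -2)
layer 4 (back_away) idle — unchanged: (-1, -2)
layer 5 (phototaxis) idle — unchanged: (-1, -2)
→ actuator (-1, -2)
last writer: layer 3 = explore_frontier

explore_frontier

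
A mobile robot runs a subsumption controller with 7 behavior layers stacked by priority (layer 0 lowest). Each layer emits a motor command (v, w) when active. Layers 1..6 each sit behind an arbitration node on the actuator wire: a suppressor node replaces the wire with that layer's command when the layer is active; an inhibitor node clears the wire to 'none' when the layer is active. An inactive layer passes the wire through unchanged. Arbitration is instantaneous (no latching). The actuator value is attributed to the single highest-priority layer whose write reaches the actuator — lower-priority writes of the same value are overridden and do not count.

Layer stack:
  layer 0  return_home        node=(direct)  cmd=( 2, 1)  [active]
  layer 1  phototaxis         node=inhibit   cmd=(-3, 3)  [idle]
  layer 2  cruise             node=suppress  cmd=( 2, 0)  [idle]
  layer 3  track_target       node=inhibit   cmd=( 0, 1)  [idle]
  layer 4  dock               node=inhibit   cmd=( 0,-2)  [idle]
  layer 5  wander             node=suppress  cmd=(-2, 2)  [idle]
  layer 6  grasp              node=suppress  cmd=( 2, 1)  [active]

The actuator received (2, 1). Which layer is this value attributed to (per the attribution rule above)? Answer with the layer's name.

L0 return_home: active, feeds wire = (2, 1)
L1 phototaxis: idle → wire stays (2, 1)
L2 cruise: idle → wire stays (2, 1)
L3 track_target: idle → wire stays (2, 1)
L4 dock: idle → wire stays (2, 1)
L5 wander: idle → wire stays (2, 1)
L6 grasp: active, suppressor → wire = (2, 1)
actuator = (2, 1)
last writer: layer 6 = grasp

grasp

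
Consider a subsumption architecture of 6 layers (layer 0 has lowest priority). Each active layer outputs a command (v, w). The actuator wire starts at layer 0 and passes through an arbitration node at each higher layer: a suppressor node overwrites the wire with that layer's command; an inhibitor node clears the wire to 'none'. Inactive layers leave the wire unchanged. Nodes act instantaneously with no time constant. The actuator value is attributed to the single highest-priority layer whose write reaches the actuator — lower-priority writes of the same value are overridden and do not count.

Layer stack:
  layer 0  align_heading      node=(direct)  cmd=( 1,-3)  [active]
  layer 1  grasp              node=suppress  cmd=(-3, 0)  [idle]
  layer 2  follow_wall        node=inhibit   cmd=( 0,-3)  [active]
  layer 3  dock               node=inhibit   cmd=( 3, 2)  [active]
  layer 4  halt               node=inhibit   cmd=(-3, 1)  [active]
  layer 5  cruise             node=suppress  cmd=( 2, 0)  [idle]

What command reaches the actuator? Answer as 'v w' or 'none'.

[0] align_heading on; wire := (1, -3)
[1] grasp off; pass (1, -3)
[2] follow_wall on (inhibit); wire := none
[3] dock on (inhibit); wire := none
[4] halt on (inhibit); wire := none
[5] cruise off; pass none
output none

none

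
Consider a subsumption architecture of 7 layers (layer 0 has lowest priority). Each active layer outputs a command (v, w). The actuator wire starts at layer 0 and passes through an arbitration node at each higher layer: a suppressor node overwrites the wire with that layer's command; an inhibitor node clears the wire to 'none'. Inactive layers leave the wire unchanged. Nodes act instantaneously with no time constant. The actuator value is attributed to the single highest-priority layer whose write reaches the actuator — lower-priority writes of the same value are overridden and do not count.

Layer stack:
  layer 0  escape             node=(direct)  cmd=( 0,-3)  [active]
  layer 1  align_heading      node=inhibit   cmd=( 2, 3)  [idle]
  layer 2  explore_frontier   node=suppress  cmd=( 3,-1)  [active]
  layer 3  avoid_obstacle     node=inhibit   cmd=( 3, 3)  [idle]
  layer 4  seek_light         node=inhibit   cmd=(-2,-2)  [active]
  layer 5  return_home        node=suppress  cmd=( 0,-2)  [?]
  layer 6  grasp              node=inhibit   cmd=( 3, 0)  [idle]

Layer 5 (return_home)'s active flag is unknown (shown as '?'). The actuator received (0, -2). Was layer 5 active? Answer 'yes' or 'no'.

yes

If layer 5 is active=yes:
  actuator would be (0, -2)
If layer 5 is active=no:
  actuator would be none
Observed (0, -2), so layer 5 was active.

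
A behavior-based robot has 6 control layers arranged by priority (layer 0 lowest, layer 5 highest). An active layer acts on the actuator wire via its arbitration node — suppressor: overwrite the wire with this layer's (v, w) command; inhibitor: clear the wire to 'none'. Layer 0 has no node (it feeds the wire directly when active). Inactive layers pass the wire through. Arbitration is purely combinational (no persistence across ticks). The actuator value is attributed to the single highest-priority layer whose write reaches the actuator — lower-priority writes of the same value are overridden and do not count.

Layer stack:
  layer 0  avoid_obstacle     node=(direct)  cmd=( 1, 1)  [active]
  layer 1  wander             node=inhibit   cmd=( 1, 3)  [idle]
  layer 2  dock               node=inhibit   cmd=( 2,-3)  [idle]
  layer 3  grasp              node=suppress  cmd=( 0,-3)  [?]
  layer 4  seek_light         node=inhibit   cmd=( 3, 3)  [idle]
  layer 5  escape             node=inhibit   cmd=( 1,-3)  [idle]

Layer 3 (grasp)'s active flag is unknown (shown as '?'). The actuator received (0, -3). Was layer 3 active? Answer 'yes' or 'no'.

If layer 3 is active=yes:
  actuator would be (0, -3)
If layer 3 is active=no:
  actuator would be (1, 1)
Observed (0, -3), so layer 3 was active.

yes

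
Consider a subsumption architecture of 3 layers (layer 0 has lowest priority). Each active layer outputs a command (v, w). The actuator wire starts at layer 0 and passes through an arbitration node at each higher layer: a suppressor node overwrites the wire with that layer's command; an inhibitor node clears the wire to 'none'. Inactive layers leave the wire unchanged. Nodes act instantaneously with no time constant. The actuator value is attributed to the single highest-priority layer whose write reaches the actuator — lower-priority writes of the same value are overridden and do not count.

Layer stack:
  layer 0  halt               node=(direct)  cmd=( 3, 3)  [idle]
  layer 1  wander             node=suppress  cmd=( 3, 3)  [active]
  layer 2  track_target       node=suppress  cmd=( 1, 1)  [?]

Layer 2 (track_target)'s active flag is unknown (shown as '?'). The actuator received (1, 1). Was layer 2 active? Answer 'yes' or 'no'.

If layer 2 is active=yes:
  actuator would be (1, 1)
If layer 2 is active=no:
  actuator would be (3, 3)
Observed (1, 1), so layer 2 was active.

yes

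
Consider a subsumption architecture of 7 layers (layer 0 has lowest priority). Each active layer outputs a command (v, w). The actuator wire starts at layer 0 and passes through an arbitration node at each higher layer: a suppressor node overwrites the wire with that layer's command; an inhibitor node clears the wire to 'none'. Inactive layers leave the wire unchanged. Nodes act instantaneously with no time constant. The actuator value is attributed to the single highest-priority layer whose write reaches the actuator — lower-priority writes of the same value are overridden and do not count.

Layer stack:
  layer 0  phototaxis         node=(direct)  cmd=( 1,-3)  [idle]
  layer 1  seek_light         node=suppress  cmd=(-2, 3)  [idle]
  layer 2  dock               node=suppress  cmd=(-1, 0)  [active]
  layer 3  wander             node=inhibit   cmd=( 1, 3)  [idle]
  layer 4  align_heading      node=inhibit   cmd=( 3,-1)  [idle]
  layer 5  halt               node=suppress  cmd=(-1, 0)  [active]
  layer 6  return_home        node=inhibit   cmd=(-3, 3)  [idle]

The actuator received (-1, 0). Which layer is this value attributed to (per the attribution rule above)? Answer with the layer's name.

layer 0 (phototaxis) idle — none
layer 1 (seek_light) idle — unchanged: none
layer 2 (dock) active — suppresses: (-1, 0)
layer 3 (wander) idle — unchanged: (-1, 0)
layer 4 (align_heading) idle — unchanged: (-1, 0)
layer 5 (halt) active — suppresses: (-1, 0)
layer 6 (return_home) idle — unchanged: (-1, 0)
→ actuator (-1, 0)
last writer: layer 5 = halt

halt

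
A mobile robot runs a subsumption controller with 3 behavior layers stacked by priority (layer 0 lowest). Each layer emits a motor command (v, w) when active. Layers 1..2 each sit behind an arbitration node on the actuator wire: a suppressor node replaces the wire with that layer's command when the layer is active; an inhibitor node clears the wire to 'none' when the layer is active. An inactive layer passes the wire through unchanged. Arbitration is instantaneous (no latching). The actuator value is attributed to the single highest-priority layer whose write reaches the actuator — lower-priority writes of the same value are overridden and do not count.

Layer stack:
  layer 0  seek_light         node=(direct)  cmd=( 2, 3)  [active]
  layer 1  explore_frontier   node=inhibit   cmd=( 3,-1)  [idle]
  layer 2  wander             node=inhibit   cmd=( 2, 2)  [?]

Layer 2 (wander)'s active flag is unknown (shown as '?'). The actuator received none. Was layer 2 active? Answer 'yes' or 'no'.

yes

If layer 2 is active=yes:
  actuator would be none
If layer 2 is active=no:
  actuator would be (2, 3)
Observed none, so layer 2 was active.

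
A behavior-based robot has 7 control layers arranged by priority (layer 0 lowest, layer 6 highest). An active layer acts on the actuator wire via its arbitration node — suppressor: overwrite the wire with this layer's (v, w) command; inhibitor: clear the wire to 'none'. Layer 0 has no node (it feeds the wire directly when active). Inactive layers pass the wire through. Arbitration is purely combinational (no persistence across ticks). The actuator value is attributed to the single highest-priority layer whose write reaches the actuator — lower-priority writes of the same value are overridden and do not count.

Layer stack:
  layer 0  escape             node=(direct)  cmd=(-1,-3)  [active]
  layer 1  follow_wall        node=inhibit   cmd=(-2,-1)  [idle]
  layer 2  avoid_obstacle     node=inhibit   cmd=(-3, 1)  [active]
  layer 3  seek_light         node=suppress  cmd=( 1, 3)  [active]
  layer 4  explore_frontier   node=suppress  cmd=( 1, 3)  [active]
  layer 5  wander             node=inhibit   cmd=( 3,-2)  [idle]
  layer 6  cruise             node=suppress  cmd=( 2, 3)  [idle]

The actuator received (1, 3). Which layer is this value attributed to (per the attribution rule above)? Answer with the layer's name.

layer 0 (escape) active — direct: (-1, -3)
layer 1 (follow_wall) idle — unchanged: (-1, -3)
layer 2 (avoid_obstacle) active — inhibits: none
layer 3 (seek_light) active — suppresses: (1, 3)
layer 4 (explore_frontier) active — suppresses: (1, 3)
layer 5 (wander) idle — unchanged: (1, 3)
layer 6 (cruise) idle — unchanged: (1, 3)
→ actuator (1, 3)
last writer: layer 4 = explore_frontier

explore_frontier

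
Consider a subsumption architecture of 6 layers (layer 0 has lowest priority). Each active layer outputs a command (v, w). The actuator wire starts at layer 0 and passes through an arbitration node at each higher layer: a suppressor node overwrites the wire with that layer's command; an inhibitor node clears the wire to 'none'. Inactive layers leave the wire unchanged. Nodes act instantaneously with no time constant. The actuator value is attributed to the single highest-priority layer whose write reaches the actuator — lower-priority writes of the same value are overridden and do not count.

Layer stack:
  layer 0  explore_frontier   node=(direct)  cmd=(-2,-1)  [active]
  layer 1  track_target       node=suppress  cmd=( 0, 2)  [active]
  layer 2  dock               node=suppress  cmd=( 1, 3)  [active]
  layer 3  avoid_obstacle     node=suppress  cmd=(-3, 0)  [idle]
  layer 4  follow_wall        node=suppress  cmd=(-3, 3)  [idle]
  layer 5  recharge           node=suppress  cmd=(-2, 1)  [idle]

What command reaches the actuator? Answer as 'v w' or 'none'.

layer 0 (explore_frontier) active — direct: (-2, -1)
layer 1 (track_target) active — suppresses: (0, 2)
layer 2 (dock) active — suppresses: (1, 3)
layer 3 (avoid_obstacle) idle — unchanged: (1, 3)
layer 4 (follow_wall) idle — unchanged: (1, 3)
layer 5 (recharge) idle — unchanged: (1, 3)
→ actuator (1, 3)

1 3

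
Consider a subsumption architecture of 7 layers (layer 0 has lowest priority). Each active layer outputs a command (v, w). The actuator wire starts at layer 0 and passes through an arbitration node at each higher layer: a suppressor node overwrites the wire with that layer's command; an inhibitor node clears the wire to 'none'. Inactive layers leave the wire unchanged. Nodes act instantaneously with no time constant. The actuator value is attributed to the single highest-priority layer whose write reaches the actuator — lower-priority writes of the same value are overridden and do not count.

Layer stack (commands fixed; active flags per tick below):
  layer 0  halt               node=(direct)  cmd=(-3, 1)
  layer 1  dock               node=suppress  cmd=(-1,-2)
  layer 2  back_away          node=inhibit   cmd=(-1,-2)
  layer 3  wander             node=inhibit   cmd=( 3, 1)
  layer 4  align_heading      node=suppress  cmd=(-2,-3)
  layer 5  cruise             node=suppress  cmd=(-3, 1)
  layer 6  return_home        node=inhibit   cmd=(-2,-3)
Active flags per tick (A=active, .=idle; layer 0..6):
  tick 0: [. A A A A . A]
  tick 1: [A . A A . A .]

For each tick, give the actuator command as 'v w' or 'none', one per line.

tick 0:
  L0 halt: idle → wire = none
  L1 dock: active, suppressor → wire = (-1, -2)
  L2 back_away: active, inhibitor → wire = none
  L3 wander: active, inhibitor → wire = none
  L4 align_heading: active, suppressor → wire = (-2, -3)
  L5 cruise: idle → wire stays (-2, -3)
  L6 return_home: active, inhibitor → wire = none
  actuator = none
tick 1:
  L0 halt: active, feeds wire = (-3, 1)
  L1 dock: idle → wire stays (-3, 1)
  L2 back_away: active, inhibitor → wire = none
  L3 wander: active, inhibitor → wire = none
  L4 align_heading: idle → wire stays none
  L5 cruise: active, suppressor → wire = (-3, 1)
  L6 return_home: idle → wire stays (-3, 1)
  actuator = (-3, 1)

none
-3 1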